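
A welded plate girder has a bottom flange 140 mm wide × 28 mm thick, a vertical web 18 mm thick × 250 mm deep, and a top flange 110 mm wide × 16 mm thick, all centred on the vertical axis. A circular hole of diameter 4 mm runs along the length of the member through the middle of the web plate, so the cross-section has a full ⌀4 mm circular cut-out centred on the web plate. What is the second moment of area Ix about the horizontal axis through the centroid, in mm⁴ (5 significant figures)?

Decompose the section into non-overlapping parts with the origin at the bottom-left of its bounding rectangle.
Bottom plate: 140 × 28, A = 3 920 mm², y = 14 mm, Ī = 256106.7 mm⁴.
Web plate: 18 × 250, A = 4 500 mm², y = 153 mm, Ī = 23 437 500 mm⁴.
Top plate: 110 × 16, A = 1 760 mm², y = 286 mm, Ī = 37546.67 mm⁴.
Hole (subtracted): ⌀4, A = 12.56637 mm², y = 153 mm, Ī = 12.56637 mm⁴.
Centroid: ȳ = ΣA·y / ΣA = 122.4318 mm.
Transfer each piece to the horizontal axis through the centroid using Ī + A·d² with d = y − 122.4318:
  bottom plate: d = -108.4318 mm → contributes +46 345 343 mm⁴
  web plate: d = 30.56819 mm → contributes +27 642 363 mm⁴
  top plate: d = 163.5682 mm → contributes +47 125 557 mm⁴
  hole: d = 30.56819 mm → contributes −11754.76 mm⁴
Total I = 121 101 509 mm⁴.

Ix ≈ 1.2110 × 10⁸ mm⁴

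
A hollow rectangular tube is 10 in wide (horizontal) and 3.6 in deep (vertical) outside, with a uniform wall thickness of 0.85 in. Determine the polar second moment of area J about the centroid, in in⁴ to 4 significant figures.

Treat the section as a set of non-overlapping primitives; coordinates are from the bounding-box lower-left.
Outer rectangle: 10 × 3.6, A = 36 in², y = 1.8 in, Ī = 38.88 in⁴.
Inner void (subtracted): 8.3 × 1.9, A = 15.77 in², y = 1.8 in, Ī = 4.74414 in⁴.
By symmetry the centroid is at mid-height, ȳ = 1.8 in.
All pieces are centred on the centroidal x-axis, so I = ΣĪ (holes subtracted) = 34.1359 in⁴.
Repeating about the centroidal y-axis gives I_y = 209.467 in⁴.
Polar second moment: J = I_x + I_y = 243.603 in⁴.

J ≈ 243.6 in⁴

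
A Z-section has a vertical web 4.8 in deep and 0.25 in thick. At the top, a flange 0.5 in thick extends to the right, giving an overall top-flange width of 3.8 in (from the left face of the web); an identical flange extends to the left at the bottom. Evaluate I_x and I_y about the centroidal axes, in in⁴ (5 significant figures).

I_x ≈ 18.788 in⁴, I_y ≈ 16.550 in⁴

Split into non-overlapping primitives; take the origin at the lower-left of the bounding box.
Web: 0.25 × 4.8, A = 1.2 in², y = 2.4 in, Ī = 2.304 in⁴.
Top flange (beyond web): 3.55 × 0.5, A = 1.775 in², y = 4.55 in, Ī = 0.03697917 in⁴.
Bottom flange (beyond web): 3.55 × 0.5, A = 1.775 in², y = 0.25 in, Ī = 0.03697917 in⁴.
Centroid: ȳ = ΣA·y / ΣA = 2.4 in.
Transfer each piece to the centroidal x-axis using Ī + A·d² with d = y − 2.4:
  web: d = 0 in → contributes +2.304 in⁴
  top flange (beyond web): d = 2.15 in → contributes +8.241917 in⁴
  bottom flange (beyond web): d = -2.15 in → contributes +8.241917 in⁴
Total I = 18.78783 in⁴.
For the y-axis: x̄ = 3.675 in.
Repeating about the centroidal y-axis gives I_y = 16.54999 in⁴.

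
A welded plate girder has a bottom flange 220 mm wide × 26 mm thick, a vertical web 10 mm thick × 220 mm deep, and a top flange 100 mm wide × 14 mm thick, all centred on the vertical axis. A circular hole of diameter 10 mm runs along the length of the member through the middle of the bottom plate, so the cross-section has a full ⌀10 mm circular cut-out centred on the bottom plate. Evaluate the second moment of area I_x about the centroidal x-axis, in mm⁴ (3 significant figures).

I_x ≈ 8.33 × 10⁷ mm⁴

Decompose the section into non-overlapping parts with the origin at the bottom-left of its bounding rectangle.
Bottom plate: 220 × 26, A = 5 720 mm², y = 13 mm, Ī = 322 227 mm⁴.
Web plate: 10 × 220, A = 2 200 mm², y = 136 mm, Ī = 8 873 333 mm⁴.
Top plate: 100 × 14, A = 1 400 mm², y = 253 mm, Ī = 22 867 mm⁴.
Hole (subtracted): ⌀10, A = 78.54 mm², y = 13 mm, Ī = 490.87 mm⁴.
Centroid: ȳ = ΣA·y / ΣA = 78.639 mm.
Transfer each piece to the centroidal x-axis using Ī + A·d² with d = y − 78.639:
  bottom plate: d = -65.639 mm → contributes +24 966 706 mm⁴
  web plate: d = 57.361 mm → contributes +16 111 964 mm⁴
  top plate: d = 174.36 mm → contributes +42 585 339 mm⁴
  hole: d = -65.639 mm → contributes −338 878 mm⁴
Total I = 83 325 132 mm⁴.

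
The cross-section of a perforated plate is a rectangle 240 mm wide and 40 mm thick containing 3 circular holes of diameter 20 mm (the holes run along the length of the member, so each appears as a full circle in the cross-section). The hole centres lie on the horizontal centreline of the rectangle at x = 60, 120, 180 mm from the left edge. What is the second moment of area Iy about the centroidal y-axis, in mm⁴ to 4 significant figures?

Treat the section as a set of non-overlapping primitives; coordinates are from the bounding-box lower-left.
Plate: 240 × 40, A = 9 600 mm², x = 120 mm, Ī = 46 080 000 mm⁴.
Hole 1 (subtracted): ⌀20, A = 314.159 mm², x = 60 mm, Ī = 7853.98 mm⁴.
Hole 2 (subtracted): ⌀20, A = 314.159 mm², x = 120 mm, Ī = 7853.98 mm⁴.
Hole 3 (subtracted): ⌀20, A = 314.159 mm², x = 180 mm, Ī = 7853.98 mm⁴.
By symmetry the centroid is at mid-width, x̄ = 120 mm.
Transfer each piece to the centroidal y-axis using Ī + A·d² with d = x − 120:
  plate: d = 0 mm → contributes +46 080 000 mm⁴
  hole 1: d = -60 mm → contributes −1 138 827 mm⁴
  hole 2: d = 0 mm → contributes −7853.98 mm⁴
  hole 3: d = 60 mm → contributes −1 138 827 mm⁴
Total I = 43 794 491 mm⁴.

Iy ≈ 4.379 × 10⁷ mm⁴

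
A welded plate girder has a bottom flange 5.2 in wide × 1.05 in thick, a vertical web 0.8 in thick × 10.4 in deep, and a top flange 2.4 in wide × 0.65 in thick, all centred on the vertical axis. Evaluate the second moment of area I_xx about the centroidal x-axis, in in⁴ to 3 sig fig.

Treat the section as a set of non-overlapping primitives; coordinates are from the bounding-box lower-left.
Bottom plate: 5.2 × 1.05, A = 5.46 in², y = 0.525 in, Ī = 0.50164 in⁴.
Web plate: 0.8 × 10.4, A = 8.32 in², y = 6.25 in, Ī = 74.991 in⁴.
Top plate: 2.4 × 0.65, A = 1.56 in², y = 11.775 in, Ī = 0.054925 in⁴.
Centroid: ȳ = ΣA·y / ΣA = 4.7742 in.
Transfer each piece to the centroidal x-axis using Ī + A·d² with d = y − 4.7742:
  bottom plate: d = -4.2492 in → contributes +99.084 in⁴
  web plate: d = 1.4758 in → contributes +93.113 in⁴
  top plate: d = 7.0008 in → contributes +76.513 in⁴
Total I = 268.71 in⁴.

I_xx ≈ 269 in⁴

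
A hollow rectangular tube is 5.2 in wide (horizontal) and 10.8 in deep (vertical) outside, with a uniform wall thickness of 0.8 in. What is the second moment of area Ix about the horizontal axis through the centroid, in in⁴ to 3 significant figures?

Decompose the section into non-overlapping parts with the origin at the bottom-left of its bounding rectangle.
Outer rectangle: 5.2 × 10.8, A = 56.16 in², y = 5.4 in, Ī = 545.88 in⁴.
Inner void (subtracted): 3.6 × 9.2, A = 33.12 in², y = 5.4 in, Ī = 233.61 in⁴.
By symmetry the centroid is at mid-height, ȳ = 5.4 in.
All pieces are centred on the horizontal axis through the centroid, so I = ΣĪ (holes subtracted) = 312.27 in⁴.

Ix ≈ 312 in⁴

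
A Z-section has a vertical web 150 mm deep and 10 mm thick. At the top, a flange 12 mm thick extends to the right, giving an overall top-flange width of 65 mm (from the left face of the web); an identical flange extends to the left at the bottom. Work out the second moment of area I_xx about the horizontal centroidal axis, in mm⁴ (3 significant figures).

Split into non-overlapping primitives; take the origin at the lower-left of the bounding box.
Web: 10 × 150, A = 1 500 mm², y = 75 mm, Ī = 2 812 500 mm⁴.
Top flange (beyond web): 55 × 12, A = 660 mm², y = 144 mm, Ī = 7 920 mm⁴.
Bottom flange (beyond web): 55 × 12, A = 660 mm², y = 6 mm, Ī = 7 920 mm⁴.
Centroid: ȳ = ΣA·y / ΣA = 75 mm.
Transfer each piece to the horizontal centroidal axis using Ī + A·d² with d = y − 75:
  web: d = 0 mm → contributes +2 812 500 mm⁴
  top flange (beyond web): d = 69 mm → contributes +3 150 180 mm⁴
  bottom flange (beyond web): d = -69 mm → contributes +3 150 180 mm⁴
Total I = 9 112 860 mm⁴.

I_xx ≈ 9.11 × 10⁶ mm⁴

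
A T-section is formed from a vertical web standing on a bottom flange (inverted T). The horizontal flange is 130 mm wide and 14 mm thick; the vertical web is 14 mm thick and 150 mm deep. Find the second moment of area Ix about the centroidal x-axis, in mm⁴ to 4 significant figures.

Ix ≈ 1.052 × 10⁷ mm⁴

Decompose the section into non-overlapping parts with the origin at the bottom-left of its bounding rectangle.
Flange: 130 × 14, A = 1 820 mm², y = 7 mm, Ī = 29726.7 mm⁴.
Web: 14 × 150, A = 2 100 mm², y = 89 mm, Ī = 3 937 500 mm⁴.
Centroid: ȳ = ΣA·y / ΣA = 50.9286 mm.
Transfer each piece to the centroidal x-axis using Ī + A·d² with d = y − 50.9286:
  flange: d = -43.9286 mm → contributes +3 541 816 mm⁴
  web: d = 38.0714 mm → contributes +6 981 311 mm⁴
Total I = 10 523 127 mm⁴.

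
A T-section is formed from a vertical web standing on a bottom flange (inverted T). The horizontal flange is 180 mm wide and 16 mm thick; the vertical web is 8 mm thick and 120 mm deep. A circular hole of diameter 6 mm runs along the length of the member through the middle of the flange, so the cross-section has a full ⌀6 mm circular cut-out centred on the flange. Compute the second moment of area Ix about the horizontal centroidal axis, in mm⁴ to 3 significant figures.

Ix ≈ 4.53 × 10⁶ mm⁴

Break the section into simple shapes (no overlaps), measuring from the bottom-left corner of the bounding box.
Flange: 180 × 16, A = 2 880 mm², y = 8 mm, Ī = 61 440 mm⁴.
Web: 8 × 120, A = 960 mm², y = 76 mm, Ī = 1 152 000 mm⁴.
Hole (subtracted): ⌀6, A = 28.274 mm², y = 8 mm, Ī = 63.617 mm⁴.
Centroid: ȳ = ΣA·y / ΣA = 25.126 mm.
Transfer each piece to the horizontal centroidal axis using Ī + A·d² with d = y − 25.126:
  flange: d = -17.126 mm → contributes +906 154 mm⁴
  web: d = 50.874 mm → contributes +3 636 627 mm⁴
  hole: d = -17.126 mm → contributes −8356.6 mm⁴
Total I = 4 534 424 mm⁴.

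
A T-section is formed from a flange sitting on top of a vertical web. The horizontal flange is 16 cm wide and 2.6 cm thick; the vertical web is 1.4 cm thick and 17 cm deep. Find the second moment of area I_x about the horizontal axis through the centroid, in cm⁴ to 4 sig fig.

Break the section into simple shapes (no overlaps), measuring from the bottom-left corner of the bounding box.
Flange: 16 × 2.6, A = 41.6 cm², y = 18.3 cm, Ī = 23.4347 cm⁴.
Web: 1.4 × 17, A = 23.8 cm², y = 8.5 cm, Ī = 573.183 cm⁴.
Centroid: ȳ = ΣA·y / ΣA = 14.7336 cm.
Transfer each piece to the horizontal axis through the centroid using Ī + A·d² with d = y − 14.7336:
  flange: d = 3.56636 cm → contributes +552.542 cm⁴
  web: d = -6.23364 cm → contributes +1498.01 cm⁴
Total I = 2050.55 cm⁴.

I_x ≈ 2051 cm⁴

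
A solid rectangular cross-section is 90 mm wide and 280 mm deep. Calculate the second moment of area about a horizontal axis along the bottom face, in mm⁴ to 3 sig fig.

I_base ≈ 6.59 × 10⁸ mm⁴

The section: 90 × 280, A = 25 200 mm², y = 140 mm, Ī = 164 640 000 mm⁴.
Transfer it to the bottom edge using Ī + A·d² with d = y − 0:
  the section: d = 140 mm → contributes +658 560 000 mm⁴
Total I = 658 560 000 mm⁴.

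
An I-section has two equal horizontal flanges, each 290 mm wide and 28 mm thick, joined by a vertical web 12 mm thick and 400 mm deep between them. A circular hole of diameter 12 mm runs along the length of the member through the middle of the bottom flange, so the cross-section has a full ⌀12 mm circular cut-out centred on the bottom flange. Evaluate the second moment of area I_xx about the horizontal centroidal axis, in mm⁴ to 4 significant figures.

Break the section into simple shapes (no overlaps), measuring from the bottom-left corner of the bounding box.
Bottom flange: 290 × 28, A = 8 120 mm², y = 14 mm, Ī = 530 507 mm⁴.
Web: 12 × 400, A = 4 800 mm², y = 228 mm, Ī = 64 000 000 mm⁴.
Top flange: 290 × 28, A = 8 120 mm², y = 442 mm, Ī = 530 507 mm⁴.
Hole (subtracted): ⌀12, A = 113.097 mm², y = 14 mm, Ī = 1017.88 mm⁴.
Centroid: ȳ = ΣA·y / ΣA = 229.157 mm.
Transfer each piece to the horizontal centroidal axis using Ī + A·d² with d = y − 229.157:
  bottom flange: d = -215.157 mm → contributes +376 424 286 mm⁴
  web: d = -1.15654 mm → contributes +64 006 420 mm⁴
  top flange: d = 212.843 mm → contributes +368 385 490 mm⁴
  hole: d = -215.157 mm → contributes −5 236 558 mm⁴
Total I = 803 579 638 mm⁴.

I_xx ≈ 8.036 × 10⁸ mm⁴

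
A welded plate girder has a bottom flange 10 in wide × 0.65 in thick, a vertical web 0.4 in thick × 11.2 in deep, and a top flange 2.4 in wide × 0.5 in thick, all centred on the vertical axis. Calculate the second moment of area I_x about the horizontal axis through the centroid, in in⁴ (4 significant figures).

I_x ≈ 234.9 in⁴

Break the section into simple shapes (no overlaps), measuring from the bottom-left corner of the bounding box.
Bottom plate: 10 × 0.65, A = 6.5 in², y = 0.325 in, Ī = 0.228854 in⁴.
Web plate: 0.4 × 11.2, A = 4.48 in², y = 6.25 in, Ī = 46.8309 in⁴.
Top plate: 2.4 × 0.5, A = 1.2 in², y = 12.1 in, Ī = 0.025 in⁴.
Centroid: ȳ = ΣA·y / ΣA = 3.66441 in.
Transfer each piece to the horizontal axis through the centroid using Ī + A·d² with d = y − 3.66441:
  bottom plate: d = -3.33941 in → contributes +72.7146 in⁴
  web plate: d = 2.58559 in → contributes +76.781 in⁴
  top plate: d = 8.43559 in → contributes +85.416 in⁴
Total I = 234.912 in⁴.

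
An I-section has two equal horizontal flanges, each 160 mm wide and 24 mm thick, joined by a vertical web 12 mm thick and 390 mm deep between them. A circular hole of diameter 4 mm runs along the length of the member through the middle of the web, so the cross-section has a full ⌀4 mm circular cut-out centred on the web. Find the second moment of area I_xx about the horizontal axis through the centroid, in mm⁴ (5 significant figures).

I_xx ≈ 3.8877 × 10⁸ mm⁴

Split into non-overlapping primitives; take the origin at the lower-left of the bounding box.
Bottom flange: 160 × 24, A = 3 840 mm², y = 12 mm, Ī = 184 320 mm⁴.
Web: 12 × 390, A = 4 680 mm², y = 219 mm, Ī = 59 319 000 mm⁴.
Top flange: 160 × 24, A = 3 840 mm², y = 426 mm, Ī = 184 320 mm⁴.
Hole (subtracted): ⌀4, A = 12.56637 mm², y = 219 mm, Ī = 12.56637 mm⁴.
By symmetry the centroid is at mid-height, ȳ = 219 mm.
Transfer each piece to the horizontal axis through the centroid using Ī + A·d² with d = y − 219:
  bottom flange: d = -207 mm → contributes +164 724 480 mm⁴
  web: d = 0 mm → contributes +59 319 000 mm⁴
  top flange: d = 207 mm → contributes +164 724 480 mm⁴
  hole: d = 0 mm → contributes −12.56637 mm⁴
Total I = 388 767 947 mm⁴.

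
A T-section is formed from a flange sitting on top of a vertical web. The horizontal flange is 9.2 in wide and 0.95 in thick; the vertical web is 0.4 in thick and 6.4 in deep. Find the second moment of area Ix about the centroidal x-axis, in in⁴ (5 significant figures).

Ix ≈ 36.137 in⁴

Break the section into simple shapes (no overlaps), measuring from the bottom-left corner of the bounding box.
Flange: 9.2 × 0.95, A = 8.74 in², y = 6.875 in, Ī = 0.6573208 in⁴.
Web: 0.4 × 6.4, A = 2.56 in², y = 3.2 in, Ī = 8.738133 in⁴.
Centroid: ȳ = ΣA·y / ΣA = 6.042434 in.
Transfer each piece to the centroidal x-axis using Ī + A·d² with d = y − 6.042434:
  flange: d = 0.8325664 in → contributes +6.715598 in⁴
  web: d = -2.842434 in → contributes +29.42147 in⁴
Total I = 36.13707 in⁴.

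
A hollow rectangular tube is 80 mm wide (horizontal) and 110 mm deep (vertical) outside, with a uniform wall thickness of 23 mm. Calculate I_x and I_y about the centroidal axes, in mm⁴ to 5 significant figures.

I_x ≈ 8.1306 × 10⁶ mm⁴, I_y ≈ 4.4837 × 10⁶ mm⁴

Split into non-overlapping primitives; take the origin at the lower-left of the bounding box.
Outer rectangle: 80 × 110, A = 8 800 mm², y = 55 mm, Ī = 8 873 333 mm⁴.
Inner void (subtracted): 34 × 64, A = 2 176 mm², y = 55 mm, Ī = 742741.3 mm⁴.
By symmetry the centroid is at mid-height, ȳ = 55 mm.
All pieces are centred on the centroidal x-axis, so I = ΣĪ (holes subtracted) = 8 130 592 mm⁴.
Repeating about the centroidal y-axis gives I_y = 4 483 712 mm⁴.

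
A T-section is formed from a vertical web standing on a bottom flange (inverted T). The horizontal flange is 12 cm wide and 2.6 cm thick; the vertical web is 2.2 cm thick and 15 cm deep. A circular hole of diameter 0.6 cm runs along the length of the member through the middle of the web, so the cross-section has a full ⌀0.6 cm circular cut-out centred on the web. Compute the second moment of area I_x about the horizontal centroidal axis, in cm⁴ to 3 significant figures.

I_x ≈ 1870 cm⁴

Split into non-overlapping primitives; take the origin at the lower-left of the bounding box.
Flange: 12 × 2.6, A = 31.2 cm², y = 1.3 cm, Ī = 17.576 cm⁴.
Web: 2.2 × 15, A = 33 cm², y = 10.1 cm, Ī = 618.75 cm⁴.
Hole (subtracted): ⌀0.6, A = 0.28274 cm², y = 10.1 cm, Ī = 0.0063617 cm⁴.
Centroid: ȳ = ΣA·y / ΣA = 5.8044 cm.
Transfer each piece to the horizontal centroidal axis using Ī + A·d² with d = y − 5.8044:
  flange: d = -4.5044 cm → contributes +650.63 cm⁴
  web: d = 4.2956 cm → contributes +1227.7 cm⁴
  hole: d = 4.2956 cm → contributes −5.2235 cm⁴
Total I = 1873.1 cm⁴.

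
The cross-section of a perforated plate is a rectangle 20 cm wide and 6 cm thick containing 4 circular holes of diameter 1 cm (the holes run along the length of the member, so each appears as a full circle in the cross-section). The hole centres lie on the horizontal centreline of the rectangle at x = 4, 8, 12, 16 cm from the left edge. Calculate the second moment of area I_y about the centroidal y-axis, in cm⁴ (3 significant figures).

I_y ≈ 3940 cm⁴

Treat the section as a set of non-overlapping primitives; coordinates are from the bounding-box lower-left.
Plate: 20 × 6, A = 120 cm², x = 10 cm, Ī = 4 000 cm⁴.
Hole 1 (subtracted): ⌀1, A = 0.7854 cm², x = 4 cm, Ī = 0.049087 cm⁴.
Hole 2 (subtracted): ⌀1, A = 0.7854 cm², x = 8 cm, Ī = 0.049087 cm⁴.
Hole 3 (subtracted): ⌀1, A = 0.7854 cm², x = 12 cm, Ī = 0.049087 cm⁴.
Hole 4 (subtracted): ⌀1, A = 0.7854 cm², x = 16 cm, Ī = 0.049087 cm⁴.
By symmetry the centroid is at mid-width, x̄ = 10 cm.
Transfer each piece to the centroidal y-axis using Ī + A·d² with d = x − 10:
  plate: d = 0 cm → contributes +4 000 cm⁴
  hole 1: d = -6 cm → contributes −28.323 cm⁴
  hole 2: d = -2 cm → contributes −3.1907 cm⁴
  hole 3: d = 2 cm → contributes −3.1907 cm⁴
  hole 4: d = 6 cm → contributes −28.323 cm⁴
Total I = 3 937 cm⁴.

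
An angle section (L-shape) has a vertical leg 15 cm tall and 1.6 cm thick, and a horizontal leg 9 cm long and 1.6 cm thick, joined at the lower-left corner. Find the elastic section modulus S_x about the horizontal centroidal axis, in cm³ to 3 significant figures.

S_x ≈ 83.2 cm³

Decompose the section into non-overlapping parts with the origin at the bottom-left of its bounding rectangle.
Vertical leg: 1.6 × 15, A = 24 cm², y = 7.5 cm, Ī = 450 cm⁴.
Horizontal leg (remainder): 7.4 × 1.6, A = 11.84 cm², y = 0.8 cm, Ī = 2.5259 cm⁴.
Centroid: ȳ = ΣA·y / ΣA = 5.2866 cm.
Transfer each piece to the horizontal centroidal axis using Ī + A·d² with d = y − 5.2866:
  vertical leg: d = 2.2134 cm → contributes +567.58 cm⁴
  horizontal leg (remainder): d = -4.4866 cm → contributes +240.86 cm⁴
Total I = 808.44 cm⁴.
Extreme fibre distance c = 9.7134 cm; S = I/c = 83.229 cm³.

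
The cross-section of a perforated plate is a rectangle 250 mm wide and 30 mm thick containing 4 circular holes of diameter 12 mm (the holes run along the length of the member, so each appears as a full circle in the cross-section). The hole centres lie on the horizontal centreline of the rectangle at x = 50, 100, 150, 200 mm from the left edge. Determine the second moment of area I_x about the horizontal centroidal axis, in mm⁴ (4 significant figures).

I_x ≈ 5.584 × 10⁵ mm⁴

Break the section into simple shapes (no overlaps), measuring from the bottom-left corner of the bounding box.
Plate: 250 × 30, A = 7 500 mm², y = 15 mm, Ī = 562 500 mm⁴.
Hole 1 (subtracted): ⌀12, A = 113.097 mm², y = 15 mm, Ī = 1017.88 mm⁴.
Hole 2 (subtracted): ⌀12, A = 113.097 mm², y = 15 mm, Ī = 1017.88 mm⁴.
Hole 3 (subtracted): ⌀12, A = 113.097 mm², y = 15 mm, Ī = 1017.88 mm⁴.
Hole 4 (subtracted): ⌀12, A = 113.097 mm², y = 15 mm, Ī = 1017.88 mm⁴.
By symmetry the centroid is at mid-height, ȳ = 15 mm.
All pieces are centred on the horizontal centroidal axis, so I = ΣĪ (holes subtracted) = 558 428 mm⁴.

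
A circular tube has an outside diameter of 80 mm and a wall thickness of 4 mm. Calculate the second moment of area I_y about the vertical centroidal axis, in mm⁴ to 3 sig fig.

Split into non-overlapping primitives; take the origin at the lower-left of the bounding box.
Outer circle: ⌀80, A = 5026.5 mm², x = 40 mm, Ī = 2 010 619 mm⁴.
Bore (subtracted): ⌀72, A = 4071.5 mm², x = 40 mm, Ī = 1 319 167 mm⁴.
By symmetry the centroid is at mid-width, x̄ = 40 mm.
All pieces are centred on the vertical centroidal axis, so I = ΣĪ (holes subtracted) = 691 452 mm⁴.

I_y ≈ 6.91 × 10⁵ mm⁴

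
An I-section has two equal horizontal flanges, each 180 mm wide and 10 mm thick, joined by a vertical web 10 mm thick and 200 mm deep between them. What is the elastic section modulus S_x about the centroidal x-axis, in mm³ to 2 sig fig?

S_x ≈ 4.2 × 10⁵ mm³

Split into non-overlapping primitives; take the origin at the lower-left of the bounding box.
Bottom flange: 180 × 10, A = 1 800 mm², y = 5 mm, Ī = 15 000 mm⁴.
Web: 10 × 200, A = 2 000 mm², y = 110 mm, Ī = 6 666 667 mm⁴.
Top flange: 180 × 10, A = 1 800 mm², y = 215 mm, Ī = 15 000 mm⁴.
By symmetry the centroid is at mid-height, ȳ = 110 mm.
Transfer each piece to the centroidal x-axis using Ī + A·d² with d = y − 110:
  bottom flange: d = -105 mm → contributes +19 860 000 mm⁴
  web: d = 0 mm → contributes +6 666 667 mm⁴
  top flange: d = 105 mm → contributes +19 860 000 mm⁴
Total I = 46 386 667 mm⁴.
Extreme fibre distance c = 110 mm; S = I/c = 421 697 mm³.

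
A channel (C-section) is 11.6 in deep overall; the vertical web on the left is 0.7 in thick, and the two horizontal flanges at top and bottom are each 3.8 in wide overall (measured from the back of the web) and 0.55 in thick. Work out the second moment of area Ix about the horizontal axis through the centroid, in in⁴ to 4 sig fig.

Ix ≈ 195.2 in⁴

Decompose the section into non-overlapping parts with the origin at the bottom-left of its bounding rectangle.
Web: 0.7 × 11.6, A = 8.12 in², y = 5.8 in, Ī = 91.0523 in⁴.
Top flange (beyond web): 3.1 × 0.55, A = 1.705 in², y = 11.325 in, Ī = 0.0429802 in⁴.
Bottom flange (beyond web): 3.1 × 0.55, A = 1.705 in², y = 0.275 in, Ī = 0.0429802 in⁴.
By symmetry the centroid is at mid-height, ȳ = 5.8 in.
Transfer each piece to the horizontal axis through the centroid using Ī + A·d² with d = y − 5.8:
  web: d = 0 in → contributes +91.0523 in⁴
  top flange (beyond web): d = 5.525 in → contributes +52.0892 in⁴
  bottom flange (beyond web): d = -5.525 in → contributes +52.0892 in⁴
Total I = 195.231 in⁴.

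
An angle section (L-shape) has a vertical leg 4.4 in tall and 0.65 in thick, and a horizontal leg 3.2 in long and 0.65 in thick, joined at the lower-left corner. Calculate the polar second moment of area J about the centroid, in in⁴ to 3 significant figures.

Break the section into simple shapes (no overlaps), measuring from the bottom-left corner of the bounding box.
Vertical leg: 0.65 × 4.4, A = 2.86 in², y = 2.2 in, Ī = 4.6141 in⁴.
Horizontal leg (remainder): 2.55 × 0.65, A = 1.6575 in², y = 0.325 in, Ī = 0.058358 in⁴.
Centroid: ȳ = ΣA·y / ΣA = 1.5121 in.
Transfer each piece to the centroidal x-axis using Ī + A·d² with d = y − 1.5121:
  vertical leg: d = 0.68795 in → contributes +5.9677 in⁴
  horizontal leg (remainder): d = -1.1871 in → contributes +2.3939 in⁴
Total I = 8.3616 in⁴.
For the y-axis: x̄ = 0.91205 in.
Repeating about the centroidal y-axis gives I_y = 3.6852 in⁴.
Polar second moment: J = I_x + I_y = 12.047 in⁴.

J ≈ 12.0 in⁴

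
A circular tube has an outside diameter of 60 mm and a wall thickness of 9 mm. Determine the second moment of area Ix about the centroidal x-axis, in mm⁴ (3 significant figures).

Ix ≈ 4.83 × 10⁵ mm⁴

Treat the section as a set of non-overlapping primitives; coordinates are from the bounding-box lower-left.
Outer circle: ⌀60, A = 2827.4 mm², y = 30 mm, Ī = 636 173 mm⁴.
Bore (subtracted): ⌀42, A = 1385.4 mm², y = 30 mm, Ī = 152 745 mm⁴.
By symmetry the centroid is at mid-height, ȳ = 30 mm.
All pieces are centred on the centroidal x-axis, so I = ΣĪ (holes subtracted) = 483 427 mm⁴.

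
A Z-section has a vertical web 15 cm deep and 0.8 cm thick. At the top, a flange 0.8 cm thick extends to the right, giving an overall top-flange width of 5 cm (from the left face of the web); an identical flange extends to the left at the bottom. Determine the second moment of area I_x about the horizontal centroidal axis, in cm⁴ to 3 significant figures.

Decompose the section into non-overlapping parts with the origin at the bottom-left of its bounding rectangle.
Web: 0.8 × 15, A = 12 cm², y = 7.5 cm, Ī = 225 cm⁴.
Top flange (beyond web): 4.2 × 0.8, A = 3.36 cm², y = 14.6 cm, Ī = 0.1792 cm⁴.
Bottom flange (beyond web): 4.2 × 0.8, A = 3.36 cm², y = 0.4 cm, Ī = 0.1792 cm⁴.
Centroid: ȳ = ΣA·y / ΣA = 7.5 cm.
Transfer each piece to the horizontal centroidal axis using Ī + A·d² with d = y − 7.5:
  web: d = 0 cm → contributes +225 cm⁴
  top flange (beyond web): d = 7.1 cm → contributes +169.56 cm⁴
  bottom flange (beyond web): d = -7.1 cm → contributes +169.56 cm⁴
Total I = 564.11 cm⁴.

I_x ≈ 564 cm⁴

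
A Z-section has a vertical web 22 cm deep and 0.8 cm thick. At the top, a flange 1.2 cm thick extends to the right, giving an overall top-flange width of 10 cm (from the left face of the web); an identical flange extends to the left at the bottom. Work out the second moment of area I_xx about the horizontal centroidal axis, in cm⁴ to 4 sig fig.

I_xx ≈ 3101 cm⁴

Break the section into simple shapes (no overlaps), measuring from the bottom-left corner of the bounding box.
Web: 0.8 × 22, A = 17.6 cm², y = 11 cm, Ī = 709.867 cm⁴.
Top flange (beyond web): 9.2 × 1.2, A = 11.04 cm², y = 21.4 cm, Ī = 1.3248 cm⁴.
Bottom flange (beyond web): 9.2 × 1.2, A = 11.04 cm², y = 0.6 cm, Ī = 1.3248 cm⁴.
Centroid: ȳ = ΣA·y / ΣA = 11 cm.
Transfer each piece to the horizontal centroidal axis using Ī + A·d² with d = y − 11:
  web: d = 0 cm → contributes +709.867 cm⁴
  top flange (beyond web): d = 10.4 cm → contributes +1195.41 cm⁴
  bottom flange (beyond web): d = -10.4 cm → contributes +1195.41 cm⁴
Total I = 3100.69 cm⁴.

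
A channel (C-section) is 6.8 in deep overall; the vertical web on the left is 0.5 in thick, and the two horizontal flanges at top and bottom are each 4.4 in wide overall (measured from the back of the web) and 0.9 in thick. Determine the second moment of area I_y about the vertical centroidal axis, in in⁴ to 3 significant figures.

Break the section into simple shapes (no overlaps), measuring from the bottom-left corner of the bounding box.
Web: 0.5 × 6.8, A = 3.4 in², x = 0.25 in, Ī = 0.070833 in⁴.
Top flange (beyond web): 3.9 × 0.9, A = 3.51 in², x = 2.45 in, Ī = 4.4489 in⁴.
Bottom flange (beyond web): 3.9 × 0.9, A = 3.51 in², x = 2.45 in, Ī = 4.4489 in⁴.
Centroid: x̄ = ΣA·x / ΣA = 1.7321 in.
Transfer each piece to the vertical centroidal axis using Ī + A·d² with d = x − 1.7321:
  web: d = -1.4821 in → contributes +7.5398 in⁴
  top flange (beyond web): d = 0.71785 in → contributes +6.2577 in⁴
  bottom flange (beyond web): d = 0.71785 in → contributes +6.2577 in⁴
Total I = 20.055 in⁴.

I_y ≈ 20.1 in⁴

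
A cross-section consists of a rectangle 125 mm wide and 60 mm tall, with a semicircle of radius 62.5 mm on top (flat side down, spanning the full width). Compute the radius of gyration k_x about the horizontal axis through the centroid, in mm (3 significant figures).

Treat the section as a set of non-overlapping primitives; coordinates are from the bounding-box lower-left.
Rectangular body: 125 × 60, A = 7 500 mm², y = 30 mm, Ī = 2 250 000 mm⁴.
Semicircular cap: semicircle r = 62.5, A = 6135.9 mm², y = 86.526 mm, Ī = 1 674 758 mm⁴.
Centroid: ȳ = ΣA·y / ΣA = 55.436 mm.
Transfer each piece to the horizontal axis through the centroid using Ī + A·d² with d = y − 55.436:
  rectangular body: d = -25.436 mm → contributes +7 102 279 mm⁴
  semicircular cap: d = 31.09 mm → contributes +7 605 748 mm⁴
Total I = 14 708 027 mm⁴.
Radius of gyration: k = √(I/A) = √(14 708 027 / 13 636) = 32.842 mm.

k_x ≈ 32.8 mm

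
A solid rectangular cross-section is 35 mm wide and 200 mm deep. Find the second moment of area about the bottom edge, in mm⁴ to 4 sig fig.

I_base ≈ 9.333 × 10⁷ mm⁴

The section: 35 × 200, A = 7 000 mm², y = 100 mm, Ī = 23 333 333 mm⁴.
Transfer it to a horizontal axis along the bottom face using Ī + A·d² with d = y − 0:
  the section: d = 100 mm → contributes +93 333 333 mm⁴
Total I = 93 333 333 mm⁴.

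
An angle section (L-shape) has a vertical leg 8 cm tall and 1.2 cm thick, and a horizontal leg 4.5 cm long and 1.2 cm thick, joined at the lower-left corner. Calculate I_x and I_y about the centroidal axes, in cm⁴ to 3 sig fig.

I_x ≈ 84.1 cm⁴, I_y ≈ 18.9 cm⁴

Decompose the section into non-overlapping parts with the origin at the bottom-left of its bounding rectangle.
Vertical leg: 1.2 × 8, A = 9.6 cm², y = 4 cm, Ī = 51.2 cm⁴.
Horizontal leg (remainder): 3.3 × 1.2, A = 3.96 cm², y = 0.6 cm, Ī = 0.4752 cm⁴.
Centroid: ȳ = ΣA·y / ΣA = 3.0071 cm.
Transfer each piece to the centroidal x-axis using Ī + A·d² with d = y − 3.0071:
  vertical leg: d = 0.99292 cm → contributes +60.665 cm⁴
  horizontal leg (remainder): d = -2.4071 cm → contributes +23.42 cm⁴
Total I = 84.084 cm⁴.
For the y-axis: x̄ = 1.2571 cm.
Repeating about the centroidal y-axis gives I_y = 18.939 cm⁴.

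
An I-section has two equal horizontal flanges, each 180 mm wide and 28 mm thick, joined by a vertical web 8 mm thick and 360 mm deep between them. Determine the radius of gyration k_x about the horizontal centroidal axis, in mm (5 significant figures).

Treat the section as a set of non-overlapping primitives; coordinates are from the bounding-box lower-left.
Bottom flange: 180 × 28, A = 5 040 mm², y = 14 mm, Ī = 329 280 mm⁴.
Web: 8 × 360, A = 2 880 mm², y = 208 mm, Ī = 31 104 000 mm⁴.
Top flange: 180 × 28, A = 5 040 mm², y = 402 mm, Ī = 329 280 mm⁴.
By symmetry the centroid is at mid-height, ȳ = 208 mm.
Transfer each piece to the horizontal centroidal axis using Ī + A·d² with d = y − 208:
  bottom flange: d = -194 mm → contributes +190 014 720 mm⁴
  web: d = 0 mm → contributes +31 104 000 mm⁴
  top flange: d = 194 mm → contributes +190 014 720 mm⁴
Total I = 411 133 440 mm⁴.
Radius of gyration: k = √(I/A) = √(411 133 440 / 12 960) = 178.1102 mm.

k_x ≈ 178.11 mm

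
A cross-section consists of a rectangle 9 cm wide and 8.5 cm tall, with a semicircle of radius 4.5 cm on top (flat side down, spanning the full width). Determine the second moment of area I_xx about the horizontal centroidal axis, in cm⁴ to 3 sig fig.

Split into non-overlapping primitives; take the origin at the lower-left of the bounding box.
Rectangular body: 9 × 8.5, A = 76.5 cm², y = 4.25 cm, Ī = 460.59 cm⁴.
Semicircular cap: semicircle r = 4.5, A = 31.809 cm², y = 10.41 cm, Ī = 45.007 cm⁴.
Centroid: ȳ = ΣA·y / ΣA = 6.0591 cm.
Transfer each piece to the horizontal centroidal axis using Ī + A·d² with d = y − 6.0591:
  rectangular body: d = -1.8091 cm → contributes +710.95 cm⁴
  semicircular cap: d = 4.3508 cm → contributes +647.13 cm⁴
Total I = 1358.1 cm⁴.

I_xx ≈ 1360 cm⁴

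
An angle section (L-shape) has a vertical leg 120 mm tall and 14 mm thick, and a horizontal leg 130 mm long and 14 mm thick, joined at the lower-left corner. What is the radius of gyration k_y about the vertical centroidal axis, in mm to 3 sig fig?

Break the section into simple shapes (no overlaps), measuring from the bottom-left corner of the bounding box.
Vertical leg: 14 × 120, A = 1 680 mm², x = 7 mm, Ī = 27 440 mm⁴.
Horizontal leg (remainder): 116 × 14, A = 1 624 mm², x = 72 mm, Ī = 1 821 045 mm⁴.
Centroid: x̄ = ΣA·x / ΣA = 38.949 mm.
Transfer each piece to the vertical centroidal axis using Ī + A·d² with d = x − 38.949:
  vertical leg: d = -31.949 mm → contributes +1 742 297 mm⁴
  horizontal leg (remainder): d = 33.051 mm → contributes +3 595 036 mm⁴
Total I = 5 337 333 mm⁴.
Radius of gyration: k = √(I/A) = √(5 337 333 / 3 304) = 40.192 mm.

k_y ≈ 40.2 mm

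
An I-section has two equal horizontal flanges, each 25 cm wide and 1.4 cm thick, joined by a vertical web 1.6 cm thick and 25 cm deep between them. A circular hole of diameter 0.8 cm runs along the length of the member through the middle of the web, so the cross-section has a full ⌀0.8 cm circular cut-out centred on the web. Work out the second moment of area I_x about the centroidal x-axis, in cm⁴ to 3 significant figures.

Decompose the section into non-overlapping parts with the origin at the bottom-left of its bounding rectangle.
Bottom flange: 25 × 1.4, A = 35 cm², y = 0.7 cm, Ī = 5.7167 cm⁴.
Web: 1.6 × 25, A = 40 cm², y = 13.9 cm, Ī = 2083.3 cm⁴.
Top flange: 25 × 1.4, A = 35 cm², y = 27.1 cm, Ī = 5.7167 cm⁴.
Hole (subtracted): ⌀0.8, A = 0.50265 cm², y = 13.9 cm, Ī = 0.020106 cm⁴.
By symmetry the centroid is at mid-height, ȳ = 13.9 cm.
Transfer each piece to the centroidal x-axis using Ī + A·d² with d = y − 13.9:
  bottom flange: d = -13.2 cm → contributes +6104.1 cm⁴
  web: d = 0 cm → contributes +2083.3 cm⁴
  top flange: d = 13.2 cm → contributes +6104.1 cm⁴
  hole: d = 0 cm → contributes −0.020106 cm⁴
Total I = 14 292 cm⁴.

I_x ≈ 1.43 × 10⁴ cm⁴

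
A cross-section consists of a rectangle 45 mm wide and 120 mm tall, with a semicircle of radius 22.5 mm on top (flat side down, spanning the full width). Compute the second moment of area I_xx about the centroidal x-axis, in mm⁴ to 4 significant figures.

I_xx ≈ 9.861 × 10⁶ mm⁴

Break the section into simple shapes (no overlaps), measuring from the bottom-left corner of the bounding box.
Rectangular body: 45 × 120, A = 5 400 mm², y = 60 mm, Ī = 6 480 000 mm⁴.
Semicircular cap: semicircle r = 22.5, A = 795.216 mm², y = 129.549 mm, Ī = 28129.5 mm⁴.
Centroid: ȳ = ΣA·y / ΣA = 68.9273 mm.
Transfer each piece to the centroidal x-axis using Ī + A·d² with d = y − 68.9273:
  rectangular body: d = -8.92732 mm → contributes +6 910 364 mm⁴
  semicircular cap: d = 60.622 mm → contributes +2 950 566 mm⁴
Total I = 9 860 930 mm⁴.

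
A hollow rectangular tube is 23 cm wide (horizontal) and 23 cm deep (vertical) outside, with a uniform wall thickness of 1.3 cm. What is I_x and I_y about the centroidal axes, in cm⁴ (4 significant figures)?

I_x ≈ 8888 cm⁴, I_y ≈ 8888 cm⁴

Decompose the section into non-overlapping parts with the origin at the bottom-left of its bounding rectangle.
Outer rectangle: 23 × 23, A = 529 cm², y = 11.5 cm, Ī = 23320.1 cm⁴.
Inner void (subtracted): 20.4 × 20.4, A = 416.16 cm², y = 11.5 cm, Ī = 14432.4 cm⁴.
By symmetry the centroid is at mid-height, ȳ = 11.5 cm.
All pieces are centred on the centroidal x-axis, so I = ΣĪ (holes subtracted) = 8887.65 cm⁴.
Repeating about the centroidal y-axis gives I_y = 8887.65 cm⁴.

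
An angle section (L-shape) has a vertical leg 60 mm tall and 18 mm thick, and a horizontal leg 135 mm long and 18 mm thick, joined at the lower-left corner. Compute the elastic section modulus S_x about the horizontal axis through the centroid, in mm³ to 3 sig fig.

Treat the section as a set of non-overlapping primitives; coordinates are from the bounding-box lower-left.
Vertical leg: 18 × 60, A = 1 080 mm², y = 30 mm, Ī = 324 000 mm⁴.
Horizontal leg (remainder): 117 × 18, A = 2 106 mm², y = 9 mm, Ī = 56 862 mm⁴.
Centroid: ȳ = ΣA·y / ΣA = 16.119 mm.
Transfer each piece to the horizontal axis through the centroid using Ī + A·d² with d = y − 16.119:
  vertical leg: d = 13.881 mm → contributes +532 107 mm⁴
  horizontal leg (remainder): d = -7.1186 mm → contributes +163 584 mm⁴
Total I = 695 691 mm⁴.
Extreme fibre distance c = 43.881 mm; S = I/c = 15 854 mm³.

S_x ≈ 1.59 × 10⁴ mm³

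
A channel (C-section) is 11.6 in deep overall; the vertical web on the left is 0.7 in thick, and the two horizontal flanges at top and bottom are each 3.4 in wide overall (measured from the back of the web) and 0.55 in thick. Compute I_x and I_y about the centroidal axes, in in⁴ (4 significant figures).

Treat the section as a set of non-overlapping primitives; coordinates are from the bounding-box lower-left.
Web: 0.7 × 11.6, A = 8.12 in², y = 5.8 in, Ī = 91.0523 in⁴.
Top flange (beyond web): 2.7 × 0.55, A = 1.485 in², y = 11.325 in, Ī = 0.0374344 in⁴.
Bottom flange (beyond web): 2.7 × 0.55, A = 1.485 in², y = 0.275 in, Ī = 0.0374344 in⁴.
By symmetry the centroid is at mid-height, ȳ = 5.8 in.
Transfer each piece to the centroidal x-axis using Ī + A·d² with d = y − 5.8:
  web: d = 0 in → contributes +91.0523 in⁴
  top flange (beyond web): d = 5.525 in → contributes +45.368 in⁴
  bottom flange (beyond web): d = -5.525 in → contributes +45.368 in⁴
Total I = 181.788 in⁴.
For the y-axis: x̄ = 0.805275 in.
Repeating about the centroidal y-axis gives I_y = 8.42046 in⁴.

I_x ≈ 181.8 in⁴, I_y ≈ 8.420 in⁴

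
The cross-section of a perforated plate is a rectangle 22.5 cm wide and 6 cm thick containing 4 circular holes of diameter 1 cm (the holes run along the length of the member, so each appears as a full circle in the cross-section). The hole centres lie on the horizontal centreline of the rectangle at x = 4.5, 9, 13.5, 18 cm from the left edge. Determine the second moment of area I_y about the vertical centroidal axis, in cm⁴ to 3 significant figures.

I_y ≈ 5620 cm⁴

Treat the section as a set of non-overlapping primitives; coordinates are from the bounding-box lower-left.
Plate: 22.5 × 6, A = 135 cm², x = 11.25 cm, Ī = 5695.3 cm⁴.
Hole 1 (subtracted): ⌀1, A = 0.7854 cm², x = 4.5 cm, Ī = 0.049087 cm⁴.
Hole 2 (subtracted): ⌀1, A = 0.7854 cm², x = 9 cm, Ī = 0.049087 cm⁴.
Hole 3 (subtracted): ⌀1, A = 0.7854 cm², x = 13.5 cm, Ī = 0.049087 cm⁴.
Hole 4 (subtracted): ⌀1, A = 0.7854 cm², x = 18 cm, Ī = 0.049087 cm⁴.
By symmetry the centroid is at mid-width, x̄ = 11.25 cm.
Transfer each piece to the vertical centroidal axis using Ī + A·d² with d = x − 11.25:
  plate: d = 0 cm → contributes +5695.3 cm⁴
  hole 1: d = -6.75 cm → contributes −35.834 cm⁴
  hole 2: d = -2.25 cm → contributes −4.0252 cm⁴
  hole 3: d = 2.25 cm → contributes −4.0252 cm⁴
  hole 4: d = 6.75 cm → contributes −35.834 cm⁴
Total I = 5615.6 cm⁴.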